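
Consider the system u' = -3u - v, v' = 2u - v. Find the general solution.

Coefficient matrix A = [[-3, -1], [2, -1]].
Characteristic polynomial det(A - λI) = λ^2 + 4λ + 5 = 0.
Eigenvalues λ = -2 ± i (complex conjugate pair).
For λ=-2+i: an eigenvector is (0,1) - i(-1,1) = (0 + i, 1 - i).
A real fundamental pair from Re and Im of e^((-2+i)t)v: X_1 = e^(-2t)(cos(t)·(0,1) + sin(t)·(-1,1)), X_2 = e^(-2t)(sin(t)·(0,1) - cos(t)·(-1,1)).
General solution: c_1X_1 + c_2X_2.

u(t) = -c_1e^(-2t)sin(t) + c_2e^(-2t)cos(t), v(t) = c_1e^(-2t)sin(t) + c_1e^(-2t)cos(t) + c_2e^(-2t)sin(t) - c_2e^(-2t)cos(t)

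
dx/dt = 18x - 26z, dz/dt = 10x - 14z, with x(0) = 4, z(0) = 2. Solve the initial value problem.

Coefficient matrix A = [[18, -26], [10, -14]].
Characteristic polynomial det(A - λI) = λ^2 - 4λ + 8 = 0.
Eigenvalues λ = 2 ± 2i (complex conjugate pair).
For λ=2+2i: an eigenvector is (-2,-1) - i(-3,-2) = (-2 + 3i, -1 + 2i).
A real fundamental pair from Re and Im of e^((2+2i)t)v: X_1 = e^(2t)(cos(2t)·(-2,-1) + sin(2t)·(-3,-2)), X_2 = e^(2t)(sin(2t)·(-2,-1) - cos(2t)·(-3,-2)).
General solution: C_1X_1 + C_2X_2.
Applying x(0)=4, z(0)=2 gives C_1=-2, C_2=0.

x(t) = 6e^(2t)sin(2t) + 4e^(2t)cos(2t), z(t) = 4e^(2t)sin(2t) + 2e^(2t)cos(2t)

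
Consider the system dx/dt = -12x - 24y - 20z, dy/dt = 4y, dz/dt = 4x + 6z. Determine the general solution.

Coefficient matrix A = [[-12, -24, -20], [0, 4, 0], [4, 0, 6]].
det(A - λI) = 0 gives eigenvalues λ = 4, -4, -2.
For λ=4: eigenvector (1,1,-2).
For λ=-4: eigenvector (5,0,-2).
For λ=-2: eigenvector (-2,0,1).
General solution: C_1e^(4t)(1,1,-2) + C_2e^(-4t)(5,0,-2) + C_3e^(-2t)(-2,0,1).

x(t) = C_1e^(4t) + 5C_2e^(-4t) - 2C_3e^(-2t), y(t) = C_1e^(4t), z(t) = -2C_1e^(4t) - 2C_2e^(-4t) + C_3e^(-2t)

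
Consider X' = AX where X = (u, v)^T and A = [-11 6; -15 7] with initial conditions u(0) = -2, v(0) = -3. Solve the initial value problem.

Coefficient matrix A = [[-11, 6], [-15, 7]].
Characteristic polynomial det(A - λI) = λ^2 + 4λ + 13 = 0.
Eigenvalues λ = -2 ± 3i (complex conjugate pair).
For λ=-2+3i: an eigenvector is (1,2) - i(1,1) = (1 - i, 2 - i).
A real fundamental pair from Re and Im of e^((-2+3i)t)v: X_1 = e^(-2t)(cos(3t)·(1,2) + sin(3t)·(1,1)), X_2 = e^(-2t)(sin(3t)·(1,2) - cos(3t)·(1,1)).
General solution: c_1X_1 + c_2X_2.
Applying u(0)=-2, v(0)=-3 gives c_1=-1, c_2=1.

u(t) = -2e^(-2t)cos(3t), v(t) = e^(-2t)sin(3t) - 3e^(-2t)cos(3t)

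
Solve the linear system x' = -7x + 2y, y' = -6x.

Coefficient matrix A = [[-7, 2], [-6, 0]].
Characteristic polynomial det(A - λI) = λ^2 + 7λ + 12 = 0.
Eigenvalues λ = -3, -4.
For λ=-3: (A-λI) row 1 is [-4, 2], so an eigenvector is (1, 2).
For λ=-4: (A-λI) row 1 is [-3, 2], so an eigenvector is (-2, -3).
General solution: c_1e^(-3t)(1,2) + c_2e^(-4t)(-2,-3).

x(t) = c_1e^(-3t) - 2c_2e^(-4t), y(t) = 2c_1e^(-3t) - 3c_2e^(-4t)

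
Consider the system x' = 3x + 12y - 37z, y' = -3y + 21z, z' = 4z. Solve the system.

x(t) = c_1e^(3t) - 2c_2e^(-3t) - c_3e^(4t), y(t) = c_2e^(-3t) + 3c_3e^(4t), z(t) = c_3e^(4t)

Coefficient matrix A = [[3, 12, -37], [0, -3, 21], [0, 0, 4]].
det(A - λI) = 0 gives eigenvalues λ = 3, -3, 4.
For λ=3: eigenvector (1,0,0).
For λ=-3: eigenvector (-2,1,0).
For λ=4: eigenvector (-1,3,1).
General solution: c_1e^(3t)(1,0,0) + c_2e^(-3t)(-2,1,0) + c_3e^(4t)(-1,3,1).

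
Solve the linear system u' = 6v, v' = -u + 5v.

Coefficient matrix A = [[0, 6], [-1, 5]].
Characteristic polynomial det(A - λI) = λ^2 - 5λ + 6 = 0.
Eigenvalues λ = 3, 2.
For λ=3: (A-λI) row 1 is [-3, 6], so an eigenvector is (2, 1).
For λ=2: (A-λI) row 1 is [-2, 6], so an eigenvector is (-3, -1).
General solution: c_1e^(3t)(2,1) + c_2e^(2t)(-3,-1).

u(t) = 2c_1e^(3t) - 3c_2e^(2t), v(t) = c_1e^(3t) - c_2e^(2t)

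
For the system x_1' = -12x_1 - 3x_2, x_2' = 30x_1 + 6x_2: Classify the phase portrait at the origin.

stable spiral

A = [[-12,-3],[30,6]]; det(A-λI) = λ^2 + 6λ + 18.
λ = -3 ± 3i: negative real part.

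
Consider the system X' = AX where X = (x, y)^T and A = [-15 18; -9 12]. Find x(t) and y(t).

x(t) = -K_1e^(3t) - 2K_2e^(-6t), y(t) = -K_1e^(3t) - K_2e^(-6t)

Coefficient matrix A = [[-15, 18], [-9, 12]].
Characteristic polynomial det(A - λI) = λ^2 + 3λ - 18 = 0.
Eigenvalues λ = 3, -6.
For λ=3: (A-λI) row 1 is [-18, 18], so an eigenvector is (-1, -1).
For λ=-6: (A-λI) row 1 is [-9, 18], so an eigenvector is (-2, -1).
General solution: K_1e^(3t)(-1,-1) + K_2e^(-6t)(-2,-1).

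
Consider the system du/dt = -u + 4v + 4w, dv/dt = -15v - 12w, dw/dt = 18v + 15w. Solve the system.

u(t) = C_1e^(-t) + C_3e^(3t), v(t) = C_2e^(-3t) - 2C_3e^(3t), w(t) = -C_2e^(-3t) + 3C_3e^(3t)

Coefficient matrix A = [[-1, 4, 4], [0, -15, -12], [0, 18, 15]].
det(A - λI) = 0 gives eigenvalues λ = -1, -3, 3.
For λ=-1: eigenvector (1,0,0).
For λ=-3: eigenvector (0,1,-1).
For λ=3: eigenvector (1,-2,3).
General solution: C_1e^(-t)(1,0,0) + C_2e^(-3t)(0,1,-1) + C_3e^(3t)(1,-2,3).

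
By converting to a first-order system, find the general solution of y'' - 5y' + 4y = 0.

Let x_1 = y, x_2 = y'. Then x_1' = x_2 and x_2' = -4x_1 + 5x_2.
A = [[0,1],[-4,5]]; det(A-λI) = λ^2 - 5λ + 4.
Eigenvalues λ = 1, 4 with eigenvectors (1,1), (1,4).

y(t) = C_1e^(t) + C_2e^(4t)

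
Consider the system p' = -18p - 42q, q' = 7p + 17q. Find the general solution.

Coefficient matrix A = [[-18, -42], [7, 17]].
Characteristic polynomial det(A - λI) = λ^2 + λ - 12 = 0.
Eigenvalues λ = 3, -4.
For λ=3: (A-λI) row 1 is [-21, -42], so an eigenvector is (-2, 1).
For λ=-4: (A-λI) row 1 is [-14, -42], so an eigenvector is (-3, 1).
General solution: C_1e^(3t)(-2,1) + C_2e^(-4t)(-3,1).

p(t) = -2C_1e^(3t) - 3C_2e^(-4t), q(t) = C_1e^(3t) + C_2e^(-4t)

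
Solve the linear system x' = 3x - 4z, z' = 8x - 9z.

x(t) = C_1e^(-5t) - C_2e^(-t), z(t) = 2C_1e^(-5t) - C_2e^(-t)

Coefficient matrix A = [[3, -4], [8, -9]].
Characteristic polynomial det(A - λI) = λ^2 + 6λ + 5 = 0.
Eigenvalues λ = -5, -1.
For λ=-5: (A-λI) row 1 is [8, -4], so an eigenvector is (1, 2).
For λ=-1: (A-λI) row 1 is [4, -4], so an eigenvector is (-1, -1).
General solution: C_1e^(-5t)(1,2) + C_2e^(-t)(-1,-1).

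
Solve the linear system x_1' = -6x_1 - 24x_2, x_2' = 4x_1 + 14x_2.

Coefficient matrix A = [[-6, -24], [4, 14]].
Characteristic polynomial det(A - λI) = λ^2 - 8λ + 12 = 0.
Eigenvalues λ = 6, 2.
For λ=6: (A-λI) row 1 is [-12, -24], so an eigenvector is (-2, 1).
For λ=2: (A-λI) row 1 is [-8, -24], so an eigenvector is (-3, 1).
General solution: C_1e^(6t)(-2,1) + C_2e^(2t)(-3,1).

x_1(t) = -2C_1e^(6t) - 3C_2e^(2t), x_2(t) = C_1e^(6t) + C_2e^(2t)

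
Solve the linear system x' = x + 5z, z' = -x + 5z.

x(t) = c_1e^(3t)sin(t) + 2c_1e^(3t)cos(t) + 2c_2e^(3t)sin(t) - c_2e^(3t)cos(t), z(t) = c_1e^(3t)cos(t) + c_2e^(3t)sin(t)

Coefficient matrix A = [[1, 5], [-1, 5]].
Characteristic polynomial det(A - λI) = λ^2 - 6λ + 10 = 0.
Eigenvalues λ = 3 ± i (complex conjugate pair).
For λ=3+i: an eigenvector is (2,1) - i(1,0) = (2 - i, 1).
A real fundamental pair from Re and Im of e^((3+i)t)v: X_1 = e^(3t)(cos(t)·(2,1) + sin(t)·(1,0)), X_2 = e^(3t)(sin(t)·(2,1) - cos(t)·(1,0)).
General solution: c_1X_1 + c_2X_2.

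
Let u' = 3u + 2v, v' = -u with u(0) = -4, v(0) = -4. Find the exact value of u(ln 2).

A = [[3,2],[-1,0]]; eigenvalues λ = 2, 1.
Eigenvectors: (2,-1) for λ=2, (-1,1) for λ=1.
From the initial condition, c_1 = -8, c_2 = -12.
u(ln 2) = (-8)(2^2)(2) + (-12)(2^1)(-1) = -40.

-40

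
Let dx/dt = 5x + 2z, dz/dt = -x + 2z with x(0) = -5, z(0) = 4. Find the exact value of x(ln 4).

A = [[5,2],[-1,2]]; eigenvalues λ = 3, 4.
Eigenvectors: (-1,1) for λ=3, (-2,1) for λ=4.
From the initial condition, c_1 = 3, c_2 = 1.
x(ln 4) = (3)(4^3)(-1) + (1)(4^4)(-2) = -704.

-704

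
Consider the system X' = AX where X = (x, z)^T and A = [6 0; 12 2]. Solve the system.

x(t) = K_1e^(6t), z(t) = 3K_1e^(6t) - K_2e^(2t)

Coefficient matrix A = [[6, 0], [12, 2]].
Characteristic polynomial det(A - λI) = λ^2 - 8λ + 12 = 0.
Eigenvalues λ = 6, 2.
For λ=6: (A-λI) row 2 is [12, -4], so an eigenvector is (1, 3).
For λ=2: (A-λI) row 1 is [4, 0], so an eigenvector is (0, -1).
General solution: K_1e^(6t)(1,3) + K_2e^(2t)(0,-1).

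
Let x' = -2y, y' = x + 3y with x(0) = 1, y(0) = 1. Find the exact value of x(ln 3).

-15

A = [[0,-2],[1,3]]; eigenvalues λ = 1, 2.
Eigenvectors: (2,-1) for λ=1, (1,-1) for λ=2.
From the initial condition, c_1 = 2, c_2 = -3.
x(ln 3) = (2)(3^1)(2) + (-3)(3^2)(1) = -15.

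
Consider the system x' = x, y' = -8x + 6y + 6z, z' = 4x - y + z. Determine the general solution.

x(t) = K_1e^(t), y(t) = 4K_1e^(t) + 3K_2e^(4t) - 2K_3e^(3t), z(t) = -2K_1e^(t) - K_2e^(4t) + K_3e^(3t)

Coefficient matrix A = [[1, 0, 0], [-8, 6, 6], [4, -1, 1]].
det(A - λI) = 0 gives eigenvalues λ = 1, 4, 3.
For λ=1: eigenvector (1,4,-2).
For λ=4: eigenvector (0,3,-1).
For λ=3: eigenvector (0,-2,1).
General solution: K_1e^(t)(1,4,-2) + K_2e^(4t)(0,3,-1) + K_3e^(3t)(0,-2,1).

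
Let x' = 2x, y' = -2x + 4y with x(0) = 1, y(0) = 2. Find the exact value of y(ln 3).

A = [[2,0],[-2,4]]; eigenvalues λ = 4, 2.
Eigenvectors: (0,1) for λ=4, (-1,-1) for λ=2.
From the initial condition, c_1 = 1, c_2 = -1.
y(ln 3) = (1)(3^4)(1) + (-1)(3^2)(-1) = 90.

90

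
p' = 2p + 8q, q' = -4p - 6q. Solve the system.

Coefficient matrix A = [[2, 8], [-4, -6]].
Characteristic polynomial det(A - λI) = λ^2 + 4λ + 20 = 0.
Eigenvalues λ = -2 ± 4i (complex conjugate pair).
For λ=-2+4i: an eigenvector is (1,-1) - i(-1,0) = (1 + i, -1).
A real fundamental pair from Re and Im of e^((-2+4i)t)v: X_1 = e^(-2t)(cos(4t)·(1,-1) + sin(4t)·(-1,0)), X_2 = e^(-2t)(sin(4t)·(1,-1) - cos(4t)·(-1,0)).
General solution: c_1X_1 + c_2X_2.

p(t) = -c_1e^(-2t)sin(4t) + c_1e^(-2t)cos(4t) + c_2e^(-2t)sin(4t) + c_2e^(-2t)cos(4t), q(t) = -c_1e^(-2t)cos(4t) - c_2e^(-2t)sin(4t)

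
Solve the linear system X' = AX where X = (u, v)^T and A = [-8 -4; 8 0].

Coefficient matrix A = [[-8, -4], [8, 0]].
Characteristic polynomial det(A - λI) = λ^2 + 8λ + 32 = 0.
Eigenvalues λ = -4 ± 4i (complex conjugate pair).
For λ=-4+4i: an eigenvector is (1,-1) - i(0,1) = (1, -1 - i).
A real fundamental pair from Re and Im of e^((-4+4i)t)v: X_1 = e^(-4t)(cos(4t)·(1,-1) + sin(4t)·(0,1)), X_2 = e^(-4t)(sin(4t)·(1,-1) - cos(4t)·(0,1)).
General solution: K_1X_1 + K_2X_2.

u(t) = K_1e^(-4t)cos(4t) + K_2e^(-4t)sin(4t), v(t) = K_1e^(-4t)sin(4t) - K_1e^(-4t)cos(4t) - K_2e^(-4t)sin(4t) - K_2e^(-4t)cos(4t)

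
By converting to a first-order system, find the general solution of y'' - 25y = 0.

y(t) = c_1e^(5t) + c_2e^(-5t)

Let x_1 = y, x_2 = y'. Then x_1' = x_2 and x_2' = 25x_1.
A = [[0,1],[25,0]]; det(A-λI) = λ^2 - 25.
Eigenvalues λ = 5, -5 with eigenvectors (1,5), (1,-5).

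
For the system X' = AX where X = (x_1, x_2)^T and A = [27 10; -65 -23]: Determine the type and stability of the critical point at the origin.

unstable spiral

A = [[27,10],[-65,-23]]; det(A-λI) = λ^2 - 4λ + 29.
λ = 2 ± 5i: positive real part.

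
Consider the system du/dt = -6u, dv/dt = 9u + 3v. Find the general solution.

Coefficient matrix A = [[-6, 0], [9, 3]].
Characteristic polynomial det(A - λI) = λ^2 + 3λ - 18 = 0.
Eigenvalues λ = 3, -6.
For λ=3: (A-λI) row 1 is [-9, 0], so an eigenvector is (0, 1).
For λ=-6: (A-λI) row 2 is [9, 9], so an eigenvector is (1, -1).
General solution: c_1e^(3t)(0,1) + c_2e^(-6t)(1,-1).

u(t) = c_2e^(-6t), v(t) = c_1e^(3t) - c_2e^(-6t)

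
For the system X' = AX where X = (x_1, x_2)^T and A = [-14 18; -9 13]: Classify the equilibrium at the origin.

saddle

A = [[-14,18],[-9,13]]; det(A-λI) = λ^2 + λ - 20.
λ = 4, -5: opposite signs.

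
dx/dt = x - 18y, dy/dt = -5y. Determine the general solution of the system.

Coefficient matrix A = [[1, -18], [0, -5]].
Characteristic polynomial det(A - λI) = λ^2 + 4λ - 5 = 0.
Eigenvalues λ = 1, -5.
For λ=1: (A-λI) row 1 is [0, -18], so an eigenvector is (1, 0).
For λ=-5: (A-λI) row 1 is [6, -18], so an eigenvector is (3, 1).
General solution: K_1e^(t)(1,0) + K_2e^(-5t)(3,1).

x(t) = K_1e^(t) + 3K_2e^(-5t), y(t) = K_2e^(-5t)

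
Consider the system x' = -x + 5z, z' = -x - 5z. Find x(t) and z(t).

Coefficient matrix A = [[-1, 5], [-1, -5]].
Characteristic polynomial det(A - λI) = λ^2 + 6λ + 10 = 0.
Eigenvalues λ = -3 ± i (complex conjugate pair).
For λ=-3+i: an eigenvector is (-1,0) - i(-2,1) = (-1 + 2i, 0 - i).
A real fundamental pair from Re and Im of e^((-3+i)t)v: X_1 = e^(-3t)(cos(t)·(-1,0) + sin(t)·(-2,1)), X_2 = e^(-3t)(sin(t)·(-1,0) - cos(t)·(-2,1)).
General solution: c_1X_1 + c_2X_2.

x(t) = -2c_1e^(-3t)sin(t) - c_1e^(-3t)cos(t) - c_2e^(-3t)sin(t) + 2c_2e^(-3t)cos(t), z(t) = c_1e^(-3t)sin(t) - c_2e^(-3t)cos(t)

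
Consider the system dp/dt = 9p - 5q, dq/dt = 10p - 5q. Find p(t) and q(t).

Coefficient matrix A = [[9, -5], [10, -5]].
Characteristic polynomial det(A - λI) = λ^2 - 4λ + 5 = 0.
Eigenvalues λ = 2 ± i (complex conjugate pair).
For λ=2+i: an eigenvector is (1,1) - i(2,3) = (1 - 2i, 1 - 3i).
A real fundamental pair from Re and Im of e^((2+i)t)v: X_1 = e^(2t)(cos(t)·(1,1) + sin(t)·(2,3)), X_2 = e^(2t)(sin(t)·(1,1) - cos(t)·(2,3)).
General solution: K_1X_1 + K_2X_2.

p(t) = 2K_1e^(2t)sin(t) + K_1e^(2t)cos(t) + K_2e^(2t)sin(t) - 2K_2e^(2t)cos(t), q(t) = 3K_1e^(2t)sin(t) + K_1e^(2t)cos(t) + K_2e^(2t)sin(t) - 3K_2e^(2t)cos(t)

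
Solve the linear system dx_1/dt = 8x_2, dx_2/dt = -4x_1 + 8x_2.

x_1(t) = K_1e^(4t)sin(4t) - K_1e^(4t)cos(4t) - K_2e^(4t)sin(4t) - K_2e^(4t)cos(4t), x_2(t) = K_1e^(4t)sin(4t) - K_2e^(4t)cos(4t)

Coefficient matrix A = [[0, 8], [-4, 8]].
Characteristic polynomial det(A - λI) = λ^2 - 8λ + 32 = 0.
Eigenvalues λ = 4 ± 4i (complex conjugate pair).
For λ=4+4i: an eigenvector is (-1,0) - i(1,1) = (-1 - i, 0 - i).
A real fundamental pair from Re and Im of e^((4+4i)t)v: X_1 = e^(4t)(cos(4t)·(-1,0) + sin(4t)·(1,1)), X_2 = e^(4t)(sin(4t)·(-1,0) - cos(4t)·(1,1)).
General solution: K_1X_1 + K_2X_2.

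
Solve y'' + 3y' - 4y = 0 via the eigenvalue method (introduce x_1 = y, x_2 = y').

y(t) = C_1e^(-4t) + C_2e^(t)

Let x_1 = y, x_2 = y'. Then x_1' = x_2 and x_2' = 4x_1 - 3x_2.
A = [[0,1],[4,-3]]; det(A-λI) = λ^2 + 3λ - 4.
Eigenvalues λ = -4, 1 with eigenvectors (1,-4), (1,1).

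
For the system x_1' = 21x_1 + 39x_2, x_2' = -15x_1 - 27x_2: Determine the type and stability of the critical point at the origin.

A = [[21,39],[-15,-27]]; det(A-λI) = λ^2 + 6λ + 18.
λ = -3 ± 3i: negative real part.

stable spiral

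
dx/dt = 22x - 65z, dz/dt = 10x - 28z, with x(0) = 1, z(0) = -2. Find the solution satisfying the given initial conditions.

x(t) = 31e^(-3t)sin(5t) + e^(-3t)cos(5t), z(t) = 12e^(-3t)sin(5t) - 2e^(-3t)cos(5t)

Coefficient matrix A = [[22, -65], [10, -28]].
Characteristic polynomial det(A - λI) = λ^2 + 6λ + 34 = 0.
Eigenvalues λ = -3 ± 5i (complex conjugate pair).
For λ=-3+5i: an eigenvector is (-3,-1) - i(-2,-1) = (-3 + 2i, -1 + i).
A real fundamental pair from Re and Im of e^((-3+5i)t)v: X_1 = e^(-3t)(cos(5t)·(-3,-1) + sin(5t)·(-2,-1)), X_2 = e^(-3t)(sin(5t)·(-3,-1) - cos(5t)·(-2,-1)).
General solution: C_1X_1 + C_2X_2.
Applying x(0)=1, z(0)=-2 gives C_1=-5, C_2=-7.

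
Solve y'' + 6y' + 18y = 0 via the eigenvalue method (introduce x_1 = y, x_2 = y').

Let x_1 = y, x_2 = y'. Then x_1' = x_2 and x_2' = -18x_1 - 6x_2.
A = [[0,1],[-18,-6]]; det(A-λI) = λ^2 + 6λ + 18.
Eigenvalues λ = -3 ± 3i.

y(t) = c_1e^(-3t)cos(3t) + c_2e^(-3t)sin(3t)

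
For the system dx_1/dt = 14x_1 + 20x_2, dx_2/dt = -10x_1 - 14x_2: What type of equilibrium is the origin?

A = [[14,20],[-10,-14]]; det(A-λI) = λ^2 + 4.
λ = 0 ± 2i: zero real part.

center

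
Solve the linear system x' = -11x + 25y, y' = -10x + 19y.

Coefficient matrix A = [[-11, 25], [-10, 19]].
Characteristic polynomial det(A - λI) = λ^2 - 8λ + 41 = 0.
Eigenvalues λ = 4 ± 5i (complex conjugate pair).
For λ=4+5i: an eigenvector is (2,1) - i(-1,-1) = (2 + i, 1 + i).
A real fundamental pair from Re and Im of e^((4+5i)t)v: X_1 = e^(4t)(cos(5t)·(2,1) + sin(5t)·(-1,-1)), X_2 = e^(4t)(sin(5t)·(2,1) - cos(5t)·(-1,-1)).
General solution: K_1X_1 + K_2X_2.

x(t) = -K_1e^(4t)sin(5t) + 2K_1e^(4t)cos(5t) + 2K_2e^(4t)sin(5t) + K_2e^(4t)cos(5t), y(t) = -K_1e^(4t)sin(5t) + K_1e^(4t)cos(5t) + K_2e^(4t)sin(5t) + K_2e^(4t)cos(5t)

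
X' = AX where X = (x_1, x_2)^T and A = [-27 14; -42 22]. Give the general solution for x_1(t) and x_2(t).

Coefficient matrix A = [[-27, 14], [-42, 22]].
Characteristic polynomial det(A - λI) = λ^2 + 5λ - 6 = 0.
Eigenvalues λ = 1, -6.
For λ=1: (A-λI) row 1 is [-28, 14], so an eigenvector is (1, 2).
For λ=-6: (A-λI) row 1 is [-21, 14], so an eigenvector is (-2, -3).
General solution: C_1e^(t)(1,2) + C_2e^(-6t)(-2,-3).

x_1(t) = C_1e^(t) - 2C_2e^(-6t), x_2(t) = 2C_1e^(t) - 3C_2e^(-6t)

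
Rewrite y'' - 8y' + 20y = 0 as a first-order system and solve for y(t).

y(t) = C_1e^(4t)cos(2t) + C_2e^(4t)sin(2t)

Let x_1 = y, x_2 = y'. Then x_1' = x_2 and x_2' = -20x_1 + 8x_2.
A = [[0,1],[-20,8]]; det(A-λI) = λ^2 - 8λ + 20.
Eigenvalues λ = 4 ± 2i.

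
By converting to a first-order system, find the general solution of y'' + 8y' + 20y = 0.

Let x_1 = y, x_2 = y'. Then x_1' = x_2 and x_2' = -20x_1 - 8x_2.
A = [[0,1],[-20,-8]]; det(A-λI) = λ^2 + 8λ + 20.
Eigenvalues λ = -4 ± 2i.

y(t) = C_1e^(-4t)cos(2t) + C_2e^(-4t)sin(2t)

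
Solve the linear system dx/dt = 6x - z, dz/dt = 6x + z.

Coefficient matrix A = [[6, -1], [6, 1]].
Characteristic polynomial det(A - λI) = λ^2 - 7λ + 12 = 0.
Eigenvalues λ = 3, 4.
For λ=3: (A-λI) row 1 is [3, -1], so an eigenvector is (-1, -3).
For λ=4: (A-λI) row 1 is [2, -1], so an eigenvector is (1, 2).
General solution: K_1e^(3t)(-1,-3) + K_2e^(4t)(1,2).

x(t) = -K_1e^(3t) + K_2e^(4t), z(t) = -3K_1e^(3t) + 2K_2e^(4t)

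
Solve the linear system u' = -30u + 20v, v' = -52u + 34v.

u(t) = -2K_1e^(2t)sin(4t) - K_1e^(2t)cos(4t) - K_2e^(2t)sin(4t) + 2K_2e^(2t)cos(4t), v(t) = -3K_1e^(2t)sin(4t) - 2K_1e^(2t)cos(4t) - 2K_2e^(2t)sin(4t) + 3K_2e^(2t)cos(4t)

Coefficient matrix A = [[-30, 20], [-52, 34]].
Characteristic polynomial det(A - λI) = λ^2 - 4λ + 20 = 0.
Eigenvalues λ = 2 ± 4i (complex conjugate pair).
For λ=2+4i: an eigenvector is (-1,-2) - i(-2,-3) = (-1 + 2i, -2 + 3i).
A real fundamental pair from Re and Im of e^((2+4i)t)v: X_1 = e^(2t)(cos(4t)·(-1,-2) + sin(4t)·(-2,-3)), X_2 = e^(2t)(sin(4t)·(-1,-2) - cos(4t)·(-2,-3)).
General solution: K_1X_1 + K_2X_2.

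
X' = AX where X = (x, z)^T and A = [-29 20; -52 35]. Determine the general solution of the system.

Coefficient matrix A = [[-29, 20], [-52, 35]].
Characteristic polynomial det(A - λI) = λ^2 - 6λ + 25 = 0.
Eigenvalues λ = 3 ± 4i (complex conjugate pair).
For λ=3+4i: an eigenvector is (1,2) - i(2,3) = (1 - 2i, 2 - 3i).
A real fundamental pair from Re and Im of e^((3+4i)t)v: X_1 = e^(3t)(cos(4t)·(1,2) + sin(4t)·(2,3)), X_2 = e^(3t)(sin(4t)·(1,2) - cos(4t)·(2,3)).
General solution: c_1X_1 + c_2X_2.

x(t) = 2c_1e^(3t)sin(4t) + c_1e^(3t)cos(4t) + c_2e^(3t)sin(4t) - 2c_2e^(3t)cos(4t), z(t) = 3c_1e^(3t)sin(4t) + 2c_1e^(3t)cos(4t) + 2c_2e^(3t)sin(4t) - 3c_2e^(3t)cos(4t)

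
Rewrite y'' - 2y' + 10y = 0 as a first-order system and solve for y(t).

Let x_1 = y, x_2 = y'. Then x_1' = x_2 and x_2' = -10x_1 + 2x_2.
A = [[0,1],[-10,2]]; det(A-λI) = λ^2 - 2λ + 10.
Eigenvalues λ = 1 ± 3i.

y(t) = c_1e^(t)cos(3t) + c_2e^(t)sin(3t)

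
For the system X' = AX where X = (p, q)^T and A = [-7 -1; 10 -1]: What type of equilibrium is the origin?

stable spiral

A = [[-7,-1],[10,-1]]; det(A-λI) = λ^2 + 8λ + 17.
λ = -4 ± i: negative real part.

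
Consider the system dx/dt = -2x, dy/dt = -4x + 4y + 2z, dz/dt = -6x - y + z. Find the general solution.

x(t) = C_3e^(-2t), y(t) = -C_1e^(2t) + 2C_2e^(3t), z(t) = C_1e^(2t) - C_2e^(3t) + 2C_3e^(-2t)

Coefficient matrix A = [[-2, 0, 0], [-4, 4, 2], [-6, -1, 1]].
det(A - λI) = 0 gives eigenvalues λ = 2, 3, -2.
For λ=2: eigenvector (0,-1,1).
For λ=3: eigenvector (0,2,-1).
For λ=-2: eigenvector (1,0,2).
General solution: C_1e^(2t)(0,-1,1) + C_2e^(3t)(0,2,-1) + C_3e^(-2t)(1,0,2).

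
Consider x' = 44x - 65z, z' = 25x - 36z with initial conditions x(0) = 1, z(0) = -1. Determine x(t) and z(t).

Coefficient matrix A = [[44, -65], [25, -36]].
Characteristic polynomial det(A - λI) = λ^2 - 8λ + 41 = 0.
Eigenvalues λ = 4 ± 5i (complex conjugate pair).
For λ=4+5i: an eigenvector is (-3,-2) - i(2,1) = (-3 - 2i, -2 - i).
A real fundamental pair from Re and Im of e^((4+5i)t)v: X_1 = e^(4t)(cos(5t)·(-3,-2) + sin(5t)·(2,1)), X_2 = e^(4t)(sin(5t)·(-3,-2) - cos(5t)·(2,1)).
General solution: K_1X_1 + K_2X_2.
Applying x(0)=1, z(0)=-1 gives K_1=3, K_2=-5.

x(t) = 21e^(4t)sin(5t) + e^(4t)cos(5t), z(t) = 13e^(4t)sin(5t) - e^(4t)cos(5t)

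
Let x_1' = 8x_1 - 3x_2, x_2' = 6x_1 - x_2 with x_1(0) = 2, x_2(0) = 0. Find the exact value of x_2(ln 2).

A = [[8,-3],[6,-1]]; eigenvalues λ = 2, 5.
Eigenvectors: (-1,-2) for λ=2, (1,1) for λ=5.
From the initial condition, c_1 = 2, c_2 = 4.
x_2(ln 2) = (2)(2^2)(-2) + (4)(2^5)(1) = 112.

112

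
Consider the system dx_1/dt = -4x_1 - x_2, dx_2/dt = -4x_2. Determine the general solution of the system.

Coefficient matrix A = [[-4, -1], [0, -4]].
Characteristic polynomial det(A - λI) = λ^2 + 8λ + 16 = 0.
Single eigenvalue λ = -4 with algebraic multiplicity 2.
Eigenvector v = (1,0); generalized eigenvector w with (A-λI)w=v is (-2,-1).
General solution: e^(-4t)[c_1·v + c_2·(t·v + w)].

x_1(t) = c_1e^(-4t) + c_2te^(-4t) - 2c_2e^(-4t), x_2(t) = -c_2e^(-4t)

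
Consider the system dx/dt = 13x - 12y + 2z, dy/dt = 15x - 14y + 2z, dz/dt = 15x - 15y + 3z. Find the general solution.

Coefficient matrix A = [[13, -12, 2], [15, -14, 2], [15, -15, 3]].
det(A - λI) = 0 gives eigenvalues λ = 3, -2, 1.
For λ=3: eigenvector (1,1,1).
For λ=-2: eigenvector (2,3,3).
For λ=1: eigenvector (-1,-1,0).
General solution: C_1e^(3t)(1,1,1) + C_2e^(-2t)(2,3,3) + C_3e^(t)(-1,-1,0).

x(t) = C_1e^(3t) + 2C_2e^(-2t) - C_3e^(t), y(t) = C_1e^(3t) + 3C_2e^(-2t) - C_3e^(t), z(t) = C_1e^(3t) + 3C_2e^(-2t)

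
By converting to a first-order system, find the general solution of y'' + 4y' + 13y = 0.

y(t) = C_1e^(-2t)cos(3t) + C_2e^(-2t)sin(3t)

Let x_1 = y, x_2 = y'. Then x_1' = x_2 and x_2' = -13x_1 - 4x_2.
A = [[0,1],[-13,-4]]; det(A-λI) = λ^2 + 4λ + 13.
Eigenvalues λ = -2 ± 3i.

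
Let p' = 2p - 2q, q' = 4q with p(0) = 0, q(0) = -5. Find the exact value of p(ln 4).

1200

A = [[2,-2],[0,4]]; eigenvalues λ = 2, 4.
Eigenvectors: (1,0) for λ=2, (1,-1) for λ=4.
From the initial condition, c_1 = -5, c_2 = 5.
p(ln 4) = (-5)(4^2)(1) + (5)(4^4)(1) = 1200.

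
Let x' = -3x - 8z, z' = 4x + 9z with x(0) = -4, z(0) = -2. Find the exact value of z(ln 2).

-244

A = [[-3,-8],[4,9]]; eigenvalues λ = 5, 1.
Eigenvectors: (-1,1) for λ=5, (-2,1) for λ=1.
From the initial condition, c_1 = -8, c_2 = 6.
z(ln 2) = (-8)(2^5)(1) + (6)(2^1)(1) = -244.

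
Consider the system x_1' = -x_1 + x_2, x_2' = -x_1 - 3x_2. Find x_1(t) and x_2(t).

Coefficient matrix A = [[-1, 1], [-1, -3]].
Characteristic polynomial det(A - λI) = λ^2 + 4λ + 4 = 0.
Single eigenvalue λ = -2 with algebraic multiplicity 2.
Eigenvector v = (1,-1); generalized eigenvector w with (A-λI)w=v is (2,-1).
General solution: e^(-2t)[c_1·v + c_2·(t·v + w)].

x_1(t) = c_1e^(-2t) + c_2te^(-2t) + 2c_2e^(-2t), x_2(t) = -c_1e^(-2t) - c_2te^(-2t) - c_2e^(-2t)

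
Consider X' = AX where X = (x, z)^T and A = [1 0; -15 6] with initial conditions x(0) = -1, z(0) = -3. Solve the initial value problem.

x(t) = -e^(t), z(t) = -3e^(t)

Coefficient matrix A = [[1, 0], [-15, 6]].
Characteristic polynomial det(A - λI) = λ^2 - 7λ + 6 = 0.
Eigenvalues λ = 1, 6.
For λ=1: (A-λI) row 2 is [-15, 5], so an eigenvector is (1, 3).
For λ=6: (A-λI) row 1 is [-5, 0], so an eigenvector is (0, 1).
General solution: c_1e^(t)(1,3) + c_2e^(6t)(0,1).
Applying x(0)=-1, z(0)=-3 gives c_1=-1, c_2=0.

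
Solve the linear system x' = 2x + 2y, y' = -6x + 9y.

Coefficient matrix A = [[2, 2], [-6, 9]].
Characteristic polynomial det(A - λI) = λ^2 - 11λ + 30 = 0.
Eigenvalues λ = 6, 5.
For λ=6: (A-λI) row 1 is [-4, 2], so an eigenvector is (1, 2).
For λ=5: (A-λI) row 1 is [-3, 2], so an eigenvector is (-2, -3).
General solution: C_1e^(6t)(1,2) + C_2e^(5t)(-2,-3).

x(t) = C_1e^(6t) - 2C_2e^(5t), y(t) = 2C_1e^(6t) - 3C_2e^(5t)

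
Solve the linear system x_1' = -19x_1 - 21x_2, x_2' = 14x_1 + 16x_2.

Coefficient matrix A = [[-19, -21], [14, 16]].
Characteristic polynomial det(A - λI) = λ^2 + 3λ - 10 = 0.
Eigenvalues λ = -5, 2.
For λ=-5: (A-λI) row 1 is [-14, -21], so an eigenvector is (3, -2).
For λ=2: (A-λI) row 1 is [-21, -21], so an eigenvector is (1, -1).
General solution: C_1e^(-5t)(3,-2) + C_2e^(2t)(1,-1).

x_1(t) = 3C_1e^(-5t) + C_2e^(2t), x_2(t) = -2C_1e^(-5t) - C_2e^(2t)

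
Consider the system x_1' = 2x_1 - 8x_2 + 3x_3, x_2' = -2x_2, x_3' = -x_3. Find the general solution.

x_1(t) = C_1e^(-t) + C_2e^(2t) + 2C_3e^(-2t), x_2(t) = C_3e^(-2t), x_3(t) = -C_1e^(-t)

Coefficient matrix A = [[2, -8, 3], [0, -2, 0], [0, 0, -1]].
det(A - λI) = 0 gives eigenvalues λ = -1, 2, -2.
For λ=-1: eigenvector (1,0,-1).
For λ=2: eigenvector (1,0,0).
For λ=-2: eigenvector (2,1,0).
General solution: C_1e^(-t)(1,0,-1) + C_2e^(2t)(1,0,0) + C_3e^(-2t)(2,1,0).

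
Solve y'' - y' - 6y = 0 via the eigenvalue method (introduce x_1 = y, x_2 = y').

y(t) = c_1e^(-2t) + c_2e^(3t)

Let x_1 = y, x_2 = y'. Then x_1' = x_2 and x_2' = 6x_1 + x_2.
A = [[0,1],[6,1]]; det(A-λI) = λ^2 - λ - 6.
Eigenvalues λ = -2, 3 with eigenvectors (1,-2), (1,3).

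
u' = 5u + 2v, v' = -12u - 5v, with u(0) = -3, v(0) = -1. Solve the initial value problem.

Coefficient matrix A = [[5, 2], [-12, -5]].
Characteristic polynomial det(A - λI) = λ^2 - 1 = 0.
Eigenvalues λ = -1, 1.
For λ=-1: (A-λI) row 1 is [6, 2], so an eigenvector is (1, -3).
For λ=1: (A-λI) row 1 is [4, 2], so an eigenvector is (1, -2).
General solution: C_1e^(-t)(1,-3) + C_2e^(t)(1,-2).
Applying u(0)=-3, v(0)=-1 gives C_1=7, C_2=-10.

u(t) = -10e^(t) + 7e^(-t), v(t) = 20e^(t) - 21e^(-t)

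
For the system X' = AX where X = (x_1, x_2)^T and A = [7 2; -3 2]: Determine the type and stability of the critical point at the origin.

A = [[7,2],[-3,2]]; det(A-λI) = λ^2 - 9λ + 20.
λ = 4, 5: both positive.

unstable node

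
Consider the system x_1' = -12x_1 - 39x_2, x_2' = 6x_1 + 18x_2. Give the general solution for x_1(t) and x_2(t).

x_1(t) = 3c_1e^(3t)sin(3t) + 2c_1e^(3t)cos(3t) + 2c_2e^(3t)sin(3t) - 3c_2e^(3t)cos(3t), x_2(t) = -c_1e^(3t)sin(3t) - c_1e^(3t)cos(3t) - c_2e^(3t)sin(3t) + c_2e^(3t)cos(3t)

Coefficient matrix A = [[-12, -39], [6, 18]].
Characteristic polynomial det(A - λI) = λ^2 - 6λ + 18 = 0.
Eigenvalues λ = 3 ± 3i (complex conjugate pair).
For λ=3+3i: an eigenvector is (2,-1) - i(3,-1) = (2 - 3i, -1 + i).
A real fundamental pair from Re and Im of e^((3+3i)t)v: X_1 = e^(3t)(cos(3t)·(2,-1) + sin(3t)·(3,-1)), X_2 = e^(3t)(sin(3t)·(2,-1) - cos(3t)·(3,-1)).
General solution: c_1X_1 + c_2X_2.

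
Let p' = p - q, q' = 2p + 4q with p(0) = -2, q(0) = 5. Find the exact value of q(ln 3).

A = [[1,-1],[2,4]]; eigenvalues λ = 2, 3.
Eigenvectors: (-1,1) for λ=2, (1,-2) for λ=3.
From the initial condition, c_1 = -1, c_2 = -3.
q(ln 3) = (-1)(3^2)(1) + (-3)(3^3)(-2) = 153.

153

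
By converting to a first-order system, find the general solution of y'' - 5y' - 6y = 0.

y(t) = K_1e^(6t) + K_2e^(-t)

Let x_1 = y, x_2 = y'. Then x_1' = x_2 and x_2' = 6x_1 + 5x_2.
A = [[0,1],[6,5]]; det(A-λI) = λ^2 - 5λ - 6.
Eigenvalues λ = 6, -1 with eigenvectors (1,6), (1,-1).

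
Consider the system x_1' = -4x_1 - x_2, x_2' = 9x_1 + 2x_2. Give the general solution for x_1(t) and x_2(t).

x_1(t) = C_1e^(-t) + C_2te^(-t), x_2(t) = -3C_1e^(-t) - 3C_2te^(-t) - C_2e^(-t)

Coefficient matrix A = [[-4, -1], [9, 2]].
Characteristic polynomial det(A - λI) = λ^2 + 2λ + 1 = 0.
Single eigenvalue λ = -1 with algebraic multiplicity 2.
Eigenvector v = (1,-3); generalized eigenvector w with (A-λI)w=v is (0,-1).
General solution: e^(-t)[C_1·v + C_2·(t·v + w)].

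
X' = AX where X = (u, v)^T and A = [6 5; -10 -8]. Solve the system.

Coefficient matrix A = [[6, 5], [-10, -8]].
Characteristic polynomial det(A - λI) = λ^2 + 2λ + 2 = 0.
Eigenvalues λ = -1 ± i (complex conjugate pair).
For λ=-1+i: an eigenvector is (-2,3) - i(1,-1) = (-2 - i, 3 + i).
A real fundamental pair from Re and Im of e^((-1+i)t)v: X_1 = e^(-t)(cos(t)·(-2,3) + sin(t)·(1,-1)), X_2 = e^(-t)(sin(t)·(-2,3) - cos(t)·(1,-1)).
General solution: K_1X_1 + K_2X_2.

u(t) = K_1e^(-t)sin(t) - 2K_1e^(-t)cos(t) - 2K_2e^(-t)sin(t) - K_2e^(-t)cos(t), v(t) = -K_1e^(-t)sin(t) + 3K_1e^(-t)cos(t) + 3K_2e^(-t)sin(t) + K_2e^(-t)cos(t)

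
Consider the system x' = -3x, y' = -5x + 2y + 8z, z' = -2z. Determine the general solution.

x(t) = K_2e^(-3t), y(t) = -2K_1e^(-2t) + K_2e^(-3t) - K_3e^(2t), z(t) = K_1e^(-2t)

Coefficient matrix A = [[-3, 0, 0], [-5, 2, 8], [0, 0, -2]].
det(A - λI) = 0 gives eigenvalues λ = -2, -3, 2.
For λ=-2: eigenvector (0,-2,1).
For λ=-3: eigenvector (1,1,0).
For λ=2: eigenvector (0,-1,0).
General solution: K_1e^(-2t)(0,-2,1) + K_2e^(-3t)(1,1,0) + K_3e^(2t)(0,-1,0).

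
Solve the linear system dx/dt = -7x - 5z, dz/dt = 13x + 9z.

Coefficient matrix A = [[-7, -5], [13, 9]].
Characteristic polynomial det(A - λI) = λ^2 - 2λ + 2 = 0.
Eigenvalues λ = 1 ± i (complex conjugate pair).
For λ=1+i: an eigenvector is (-2,3) - i(1,-2) = (-2 - i, 3 + 2i).
A real fundamental pair from Re and Im of e^((1+i)t)v: X_1 = e^(t)(cos(t)·(-2,3) + sin(t)·(1,-2)), X_2 = e^(t)(sin(t)·(-2,3) - cos(t)·(1,-2)).
General solution: K_1X_1 + K_2X_2.

x(t) = K_1e^(t)sin(t) - 2K_1e^(t)cos(t) - 2K_2e^(t)sin(t) - K_2e^(t)cos(t), z(t) = -2K_1e^(t)sin(t) + 3K_1e^(t)cos(t) + 3K_2e^(t)sin(t) + 2K_2e^(t)cos(t)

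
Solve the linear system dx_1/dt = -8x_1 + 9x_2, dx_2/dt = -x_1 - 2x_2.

Coefficient matrix A = [[-8, 9], [-1, -2]].
Characteristic polynomial det(A - λI) = λ^2 + 10λ + 25 = 0.
Single eigenvalue λ = -5 with algebraic multiplicity 2.
Eigenvector v = (3,1); generalized eigenvector w with (A-λI)w=v is (2,1).
General solution: e^(-5t)[C_1·v + C_2·(t·v + w)].

x_1(t) = 3C_1e^(-5t) + 3C_2te^(-5t) + 2C_2e^(-5t), x_2(t) = C_1e^(-5t) + C_2te^(-5t) + C_2e^(-5t)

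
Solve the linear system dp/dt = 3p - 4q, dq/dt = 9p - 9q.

Coefficient matrix A = [[3, -4], [9, -9]].
Characteristic polynomial det(A - λI) = λ^2 + 6λ + 9 = 0.
Single eigenvalue λ = -3 with algebraic multiplicity 2.
Eigenvector v = (2,3); generalized eigenvector w with (A-λI)w=v is (1,1).
General solution: e^(-3t)[c_1·v + c_2·(t·v + w)].

p(t) = 2c_1e^(-3t) + 2c_2te^(-3t) + c_2e^(-3t), q(t) = 3c_1e^(-3t) + 3c_2te^(-3t) + c_2e^(-3t)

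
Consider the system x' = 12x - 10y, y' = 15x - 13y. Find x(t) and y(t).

Coefficient matrix A = [[12, -10], [15, -13]].
Characteristic polynomial det(A - λI) = λ^2 + λ - 6 = 0.
Eigenvalues λ = -3, 2.
For λ=-3: (A-λI) row 1 is [15, -10], so an eigenvector is (-2, -3).
For λ=2: (A-λI) row 1 is [10, -10], so an eigenvector is (1, 1).
General solution: C_1e^(-3t)(-2,-3) + C_2e^(2t)(1,1).

x(t) = -2C_1e^(-3t) + C_2e^(2t), y(t) = -3C_1e^(-3t) + C_2e^(2t)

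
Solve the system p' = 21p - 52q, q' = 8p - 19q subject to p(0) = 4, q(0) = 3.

p(t) = -19e^(t)sin(4t) + 4e^(t)cos(4t), q(t) = -7e^(t)sin(4t) + 3e^(t)cos(4t)

Coefficient matrix A = [[21, -52], [8, -19]].
Characteristic polynomial det(A - λI) = λ^2 - 2λ + 17 = 0.
Eigenvalues λ = 1 ± 4i (complex conjugate pair).
For λ=1+4i: an eigenvector is (2,1) - i(-3,-1) = (2 + 3i, 1 + i).
A real fundamental pair from Re and Im of e^((1+4i)t)v: X_1 = e^(t)(cos(4t)·(2,1) + sin(4t)·(-3,-1)), X_2 = e^(t)(sin(4t)·(2,1) - cos(4t)·(-3,-1)).
General solution: c_1X_1 + c_2X_2.
Applying p(0)=4, q(0)=3 gives c_1=5, c_2=-2.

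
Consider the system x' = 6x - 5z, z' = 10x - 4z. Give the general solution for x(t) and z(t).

x(t) = c_1e^(t)sin(5t) - c_2e^(t)cos(5t), z(t) = c_1e^(t)sin(5t) - c_1e^(t)cos(5t) - c_2e^(t)sin(5t) - c_2e^(t)cos(5t)

Coefficient matrix A = [[6, -5], [10, -4]].
Characteristic polynomial det(A - λI) = λ^2 - 2λ + 26 = 0.
Eigenvalues λ = 1 ± 5i (complex conjugate pair).
For λ=1+5i: an eigenvector is (0,-1) - i(1,1) = (0 - i, -1 - i).
A real fundamental pair from Re and Im of e^((1+5i)t)v: X_1 = e^(t)(cos(5t)·(0,-1) + sin(5t)·(1,1)), X_2 = e^(t)(sin(5t)·(0,-1) - cos(5t)·(1,1)).
General solution: c_1X_1 + c_2X_2.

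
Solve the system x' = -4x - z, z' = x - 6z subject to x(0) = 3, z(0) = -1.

x(t) = 4te^(-5t) + 3e^(-5t), z(t) = 4te^(-5t) - e^(-5t)

Coefficient matrix A = [[-4, -1], [1, -6]].
Characteristic polynomial det(A - λI) = λ^2 + 10λ + 25 = 0.
Single eigenvalue λ = -5 with algebraic multiplicity 2.
Eigenvector v = (1,1); generalized eigenvector w with (A-λI)w=v is (2,1).
General solution: e^(-5t)[K_1·v + K_2·(t·v + w)].
Applying x(0)=3, z(0)=-1 gives K_1=-5, K_2=4.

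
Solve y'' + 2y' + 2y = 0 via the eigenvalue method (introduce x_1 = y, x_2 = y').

Let x_1 = y, x_2 = y'. Then x_1' = x_2 and x_2' = -2x_1 - 2x_2.
A = [[0,1],[-2,-2]]; det(A-λI) = λ^2 + 2λ + 2.
Eigenvalues λ = -1 ± i.

y(t) = c_1e^(-t)cos(t) + c_2e^(-t)sin(t)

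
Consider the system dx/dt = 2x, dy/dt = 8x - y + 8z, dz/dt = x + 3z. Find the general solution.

Coefficient matrix A = [[2, 0, 0], [8, -1, 8], [1, 0, 3]].
det(A - λI) = 0 gives eigenvalues λ = 2, 3, -1.
For λ=2: eigenvector (1,0,-1).
For λ=3: eigenvector (0,2,1).
For λ=-1: eigenvector (0,1,0).
General solution: c_1e^(2t)(1,0,-1) + c_2e^(3t)(0,2,1) + c_3e^(-t)(0,1,0).

x(t) = c_1e^(2t), y(t) = 2c_2e^(3t) + c_3e^(-t), z(t) = -c_1e^(2t) + c_2e^(3t)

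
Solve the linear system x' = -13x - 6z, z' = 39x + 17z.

x(t) = -C_1e^(2t)sin(3t) - C_1e^(2t)cos(3t) - C_2e^(2t)sin(3t) + C_2e^(2t)cos(3t), z(t) = 2C_1e^(2t)sin(3t) + 3C_1e^(2t)cos(3t) + 3C_2e^(2t)sin(3t) - 2C_2e^(2t)cos(3t)

Coefficient matrix A = [[-13, -6], [39, 17]].
Characteristic polynomial det(A - λI) = λ^2 - 4λ + 13 = 0.
Eigenvalues λ = 2 ± 3i (complex conjugate pair).
For λ=2+3i: an eigenvector is (-1,3) - i(-1,2) = (-1 + i, 3 - 2i).
A real fundamental pair from Re and Im of e^((2+3i)t)v: X_1 = e^(2t)(cos(3t)·(-1,3) + sin(3t)·(-1,2)), X_2 = e^(2t)(sin(3t)·(-1,3) - cos(3t)·(-1,2)).
General solution: C_1X_1 + C_2X_2.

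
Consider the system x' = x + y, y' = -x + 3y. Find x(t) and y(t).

Coefficient matrix A = [[1, 1], [-1, 3]].
Characteristic polynomial det(A - λI) = λ^2 - 4λ + 4 = 0.
Single eigenvalue λ = 2 with algebraic multiplicity 2.
Eigenvector v = (1,1); generalized eigenvector w with (A-λI)w=v is (-2,-1).
General solution: e^(2t)[c_1·v + c_2·(t·v + w)].

x(t) = c_1e^(2t) + c_2te^(2t) - 2c_2e^(2t), y(t) = c_1e^(2t) + c_2te^(2t) - c_2e^(2t)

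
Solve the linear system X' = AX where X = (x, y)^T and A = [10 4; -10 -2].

Coefficient matrix A = [[10, 4], [-10, -2]].
Characteristic polynomial det(A - λI) = λ^2 - 8λ + 20 = 0.
Eigenvalues λ = 4 ± 2i (complex conjugate pair).
For λ=4+2i: an eigenvector is (1,-1) - i(1,-2) = (1 - i, -1 + 2i).
A real fundamental pair from Re and Im of e^((4+2i)t)v: X_1 = e^(4t)(cos(2t)·(1,-1) + sin(2t)·(1,-2)), X_2 = e^(4t)(sin(2t)·(1,-1) - cos(2t)·(1,-2)).
General solution: C_1X_1 + C_2X_2.

x(t) = C_1e^(4t)sin(2t) + C_1e^(4t)cos(2t) + C_2e^(4t)sin(2t) - C_2e^(4t)cos(2t), y(t) = -2C_1e^(4t)sin(2t) - C_1e^(4t)cos(2t) - C_2e^(4t)sin(2t) + 2C_2e^(4t)cos(2t)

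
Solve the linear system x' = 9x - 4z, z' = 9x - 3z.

x(t) = 2c_1e^(3t) + 2c_2te^(3t) - c_2e^(3t), z(t) = 3c_1e^(3t) + 3c_2te^(3t) - 2c_2e^(3t)

Coefficient matrix A = [[9, -4], [9, -3]].
Characteristic polynomial det(A - λI) = λ^2 - 6λ + 9 = 0.
Single eigenvalue λ = 3 with algebraic multiplicity 2.
Eigenvector v = (2,3); generalized eigenvector w with (A-λI)w=v is (-1,-2).
General solution: e^(3t)[c_1·v + c_2·(t·v + w)].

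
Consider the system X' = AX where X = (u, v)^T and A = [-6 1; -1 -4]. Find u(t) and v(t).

Coefficient matrix A = [[-6, 1], [-1, -4]].
Characteristic polynomial det(A - λI) = λ^2 + 10λ + 25 = 0.
Single eigenvalue λ = -5 with algebraic multiplicity 2.
Eigenvector v = (-1,-1); generalized eigenvector w with (A-λI)w=v is (1,0).
General solution: e^(-5t)[C_1·v + C_2·(t·v + w)].

u(t) = -C_1e^(-5t) - C_2te^(-5t) + C_2e^(-5t), v(t) = -C_1e^(-5t) - C_2te^(-5t)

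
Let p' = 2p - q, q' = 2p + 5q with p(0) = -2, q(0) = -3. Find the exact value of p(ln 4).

A = [[2,-1],[2,5]]; eigenvalues λ = 3, 4.
Eigenvectors: (-1,1) for λ=3, (-1,2) for λ=4.
From the initial condition, c_1 = 7, c_2 = -5.
p(ln 4) = (7)(4^3)(-1) + (-5)(4^4)(-1) = 832.

832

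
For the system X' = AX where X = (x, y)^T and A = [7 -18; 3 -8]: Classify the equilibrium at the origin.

A = [[7,-18],[3,-8]]; det(A-λI) = λ^2 + λ - 2.
λ = -2, 1: opposite signs.

saddle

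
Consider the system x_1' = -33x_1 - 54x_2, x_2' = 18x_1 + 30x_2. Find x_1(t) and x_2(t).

x_1(t) = -3c_1e^(3t) + 2c_2e^(-6t), x_2(t) = 2c_1e^(3t) - c_2e^(-6t)

Coefficient matrix A = [[-33, -54], [18, 30]].
Characteristic polynomial det(A - λI) = λ^2 + 3λ - 18 = 0.
Eigenvalues λ = 3, -6.
For λ=3: (A-λI) row 1 is [-36, -54], so an eigenvector is (-3, 2).
For λ=-6: (A-λI) row 1 is [-27, -54], so an eigenvector is (2, -1).
General solution: c_1e^(3t)(-3,2) + c_2e^(-6t)(2,-1).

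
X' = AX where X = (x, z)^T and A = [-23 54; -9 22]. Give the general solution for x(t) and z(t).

Coefficient matrix A = [[-23, 54], [-9, 22]].
Characteristic polynomial det(A - λI) = λ^2 + λ - 20 = 0.
Eigenvalues λ = -5, 4.
For λ=-5: (A-λI) row 1 is [-18, 54], so an eigenvector is (-3, -1).
For λ=4: (A-λI) row 1 is [-27, 54], so an eigenvector is (2, 1).
General solution: C_1e^(-5t)(-3,-1) + C_2e^(4t)(2,1).

x(t) = -3C_1e^(-5t) + 2C_2e^(4t), z(t) = -C_1e^(-5t) + C_2e^(4t)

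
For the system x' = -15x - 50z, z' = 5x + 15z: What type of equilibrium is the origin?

A = [[-15,-50],[5,15]]; det(A-λI) = λ^2 + 25.
λ = 0 ± 5i: zero real part.

center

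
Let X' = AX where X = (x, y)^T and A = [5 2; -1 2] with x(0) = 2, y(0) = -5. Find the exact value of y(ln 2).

-16

A = [[5,2],[-1,2]]; eigenvalues λ = 3, 4.
Eigenvectors: (-1,1) for λ=3, (-2,1) for λ=4.
From the initial condition, c_1 = -8, c_2 = 3.
y(ln 2) = (-8)(2^3)(1) + (3)(2^4)(1) = -16.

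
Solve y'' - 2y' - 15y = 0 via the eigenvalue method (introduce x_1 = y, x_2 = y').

y(t) = c_1e^(-3t) + c_2e^(5t)

Let x_1 = y, x_2 = y'. Then x_1' = x_2 and x_2' = 15x_1 + 2x_2.
A = [[0,1],[15,2]]; det(A-λI) = λ^2 - 2λ - 15.
Eigenvalues λ = -3, 5 with eigenvectors (1,-3), (1,5).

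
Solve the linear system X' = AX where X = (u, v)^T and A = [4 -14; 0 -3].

Coefficient matrix A = [[4, -14], [0, -3]].
Characteristic polynomial det(A - λI) = λ^2 - λ - 12 = 0.
Eigenvalues λ = 4, -3.
For λ=4: (A-λI) row 1 is [0, -14], so an eigenvector is (-1, 0).
For λ=-3: (A-λI) row 1 is [7, -14], so an eigenvector is (2, 1).
General solution: K_1e^(4t)(-1,0) + K_2e^(-3t)(2,1).

u(t) = -K_1e^(4t) + 2K_2e^(-3t), v(t) = K_2e^(-3t)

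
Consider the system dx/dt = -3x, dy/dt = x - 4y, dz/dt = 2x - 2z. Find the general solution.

x(t) = C_2e^(-3t), y(t) = -C_1e^(-4t) + C_2e^(-3t), z(t) = -2C_2e^(-3t) + C_3e^(-2t)

Coefficient matrix A = [[-3, 0, 0], [1, -4, 0], [2, 0, -2]].
det(A - λI) = 0 gives eigenvalues λ = -4, -3, -2.
For λ=-4: eigenvector (0,-1,0).
For λ=-3: eigenvector (1,1,-2).
For λ=-2: eigenvector (0,0,1).
General solution: C_1e^(-4t)(0,-1,0) + C_2e^(-3t)(1,1,-2) + C_3e^(-2t)(0,0,1).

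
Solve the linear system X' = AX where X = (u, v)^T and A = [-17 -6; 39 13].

u(t) = -c_1e^(-2t)sin(3t) + c_1e^(-2t)cos(3t) + c_2e^(-2t)sin(3t) + c_2e^(-2t)cos(3t), v(t) = 3c_1e^(-2t)sin(3t) - 2c_1e^(-2t)cos(3t) - 2c_2e^(-2t)sin(3t) - 3c_2e^(-2t)cos(3t)

Coefficient matrix A = [[-17, -6], [39, 13]].
Characteristic polynomial det(A - λI) = λ^2 + 4λ + 13 = 0.
Eigenvalues λ = -2 ± 3i (complex conjugate pair).
For λ=-2+3i: an eigenvector is (1,-2) - i(-1,3) = (1 + i, -2 - 3i).
A real fundamental pair from Re and Im of e^((-2+3i)t)v: X_1 = e^(-2t)(cos(3t)·(1,-2) + sin(3t)·(-1,3)), X_2 = e^(-2t)(sin(3t)·(1,-2) - cos(3t)·(-1,3)).
General solution: c_1X_1 + c_2X_2.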